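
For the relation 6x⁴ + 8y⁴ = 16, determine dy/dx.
Differentiate the relation implicitly: treat y = y(x) and apply the chain rule, so every y-derivative picks up a y' = dy/dx factor.

With everything moved to the left-hand side, differentiate term by term:
  d/dx[6x^4] = 24x^3
  d/dx[8y^4] = 32y^3·y'
  d/dx[-16] = 0

Separating the contributions that come from x directly and those that come through y:
  without y':      24x^3
  multiplying y':  32y^3

so (24x^3) + (32y^3)·y' = 0, and therefore
  dy/dx = -(24x^3)/(32y^3) = -3x^3/(4y^3)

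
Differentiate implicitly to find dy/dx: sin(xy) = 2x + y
Apply d/dx to both sides, remembering that y depends on x. Each occurrence of y therefore brings in a y' = dy/dx via the chain rule.

With F(x, y) equal to the left-hand side minus the right, differentiate F term by term:
  d/dx[-2x] = -2
  d/dx[-y] = -y'
  d/dx[sin(xy)] = (x·y' + y)·cos(xy)
Adding these up, d/dx[F] = 0 becomes
  (y·cos(xy) - 2) + (x·cos(xy) - 1)·y' = 0,
so isolating y',
  dy/dx = -(y·cos(xy) - 2)/(x·cos(xy) - 1) = (-y·cos(xy) + 2)/(x·cos(xy) - 1)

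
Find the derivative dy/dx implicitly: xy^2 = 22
Apply d/dx to both sides, remembering that y depends on x. Each occurrence of y therefore brings in a y' = dy/dx via the chain rule.

With F(x, y) equal to the left-hand side minus the right, differentiate F term by term:
  d/dx[xy^2] = 2xy·y' + y^2
  d/dx[-22] = 0
Adding these up, d/dx[F] = 0 becomes
  (y^2) + (2xy)·y' = 0,
so isolating y',
  dy/dx = -(y^2)/(2xy) = -y/(2x)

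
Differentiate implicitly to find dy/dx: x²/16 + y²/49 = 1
Take d/dx of both sides. Since y is implicitly a function of x, the chain rule attaches a y' = dy/dx factor whenever we differentiate through y.

Set F(x, y) = (left side) − (right side), so the curve is F = 0. Differentiating each term of F:
  d/dx[x^2/16] = x/8
  d/dx[y^2/49] = 2y·y'/49
  d/dx[-1] = 0

Collecting, the y'-free part is the partial derivative in x and the y' coefficient is the partial derivative in y:
  ∂F/∂x = x/8
  ∂F/∂y = 2y/49

so d/dx[F(x, y(x))] = ∂F/∂x + (∂F/∂y)·y' = 0. Rearranging,
  dy/dx = -(∂F/∂x)/(∂F/∂y) = -(x/8)/(2y/49) = -49x/(16y)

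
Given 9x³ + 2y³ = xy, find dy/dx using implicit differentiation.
Take d/dx of both sides. Since y is implicitly a function of x, the chain rule attaches a y' = dy/dx factor whenever we differentiate through y.

Set F(x, y) = (left side) − (right side), so the curve is F = 0. Differentiating each term of F:
  d/dx[9x^3] = 27x^2
  d/dx[-xy] = -x·y' - y
  d/dx[2y^3] = 6y^2·y'

Collecting, the y'-free part is the partial derivative in x and the y' coefficient is the partial derivative in y:
  ∂F/∂x = 27x^2 - y
  ∂F/∂y = -x + 6y^2

so d/dx[F(x, y(x))] = ∂F/∂x + (∂F/∂y)·y' = 0. Rearranging,
  dy/dx = -(∂F/∂x)/(∂F/∂y) = -(27x^2 - y)/(-x + 6y^2) = (27x^2 - y)/(x - 6y^2)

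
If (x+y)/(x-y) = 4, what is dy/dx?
Differentiate the relation implicitly: treat y = y(x) and apply the chain rule, so every y-derivative picks up a y' = dy/dx factor.

With everything moved to the left-hand side, differentiate term by term:
  d/dx[(x + y)/(x - y)] = (y' + 1)/(x - y) + (x + y)(y' - 1)/(x - y)^2
  d/dx[-4] = 0

Separating the contributions that come from x directly and those that come through y:
  without y':      1/(x - y) - (x + y)/(x - y)^2
  multiplying y':  1/(x - y) + (x + y)/(x - y)^2

so (1/(x - y) - (x + y)/(x - y)^2) + (1/(x - y) + (x + y)/(x - y)^2)·y' = 0, and therefore
  dy/dx = -(1/(x - y) - (x + y)/(x - y)^2)/(1/(x - y) + (x + y)/(x - y)^2)
        = -(-2y/(x - y)^2)/(2x/(x - y)^2) = y/x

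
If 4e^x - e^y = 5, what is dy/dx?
Differentiate the relation implicitly: treat y = y(x) and apply the chain rule, so every y-derivative picks up a y' = dy/dx factor.

With everything moved to the left-hand side, differentiate term by term:
  d/dx[4e^(x)] = 4e^(x)
  d/dx[-e^(y)] = -y'·e^(y)
  d/dx[-5] = 0

Separating the contributions that come from x directly and those that come through y:
  without y':      4e^(x)
  multiplying y':  -e^(y)

so (4e^(x)) + (-e^(y))·y' = 0, and therefore
  dy/dx = -(4e^(x))/(-e^(y)) = 4e^(x - y)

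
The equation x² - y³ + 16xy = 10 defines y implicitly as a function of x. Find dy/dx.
Differentiate the relation implicitly: treat y = y(x) and apply the chain rule, so every y-derivative picks up a y' = dy/dx factor.

With everything moved to the left-hand side, differentiate term by term:
  d/dx[x^2] = 2x
  d/dx[16xy] = 16x·y' + 16y
  d/dx[-y^3] = -3y^2·y'
  d/dx[-10] = 0

Separating the contributions that come from x directly and those that come through y:
  without y':      2x + 16y
  multiplying y':  16x - 3y^2

so (2x + 16y) + (16x - 3y^2)·y' = 0, and therefore
  dy/dx = -(2x + 16y)/(16x - 3y^2) = 2(-x - 8y)/(16x - 3y^2)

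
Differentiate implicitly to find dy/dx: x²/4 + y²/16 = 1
Take d/dx of both sides. Since y is implicitly a function of x, the chain rule attaches a y' = dy/dx factor whenever we differentiate through y.

Set F(x, y) = (left side) − (right side), so the curve is F = 0. Differentiating each term of F:
  d/dx[x^2/4] = x/2
  d/dx[y^2/16] = y·y'/8
  d/dx[-1] = 0

Collecting, the y'-free part is the partial derivative in x and the y' coefficient is the partial derivative in y:
  ∂F/∂x = x/2
  ∂F/∂y = y/8

so d/dx[F(x, y(x))] = ∂F/∂x + (∂F/∂y)·y' = 0. Rearranging,
  dy/dx = -(∂F/∂x)/(∂F/∂y) = -(x/2)/(y/8) = -4x/y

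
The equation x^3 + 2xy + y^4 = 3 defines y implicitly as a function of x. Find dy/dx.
Differentiate the relation implicitly: treat y = y(x) and apply the chain rule, so every y-derivative picks up a y' = dy/dx factor.

With everything moved to the left-hand side, differentiate term by term:
  d/dx[x^3] = 3x^2
  d/dx[2xy] = 2x·y' + 2y
  d/dx[y^4] = 4y^3·y'
  d/dx[-3] = 0

Separating the contributions that come from x directly and those that come through y:
  without y':      3x^2 + 2y
  multiplying y':  2x + 4y^3

so (3x^2 + 2y) + (2x + 4y^3)·y' = 0, and therefore
  dy/dx = -(3x^2 + 2y)/(2x + 4y^3) = (-3x^2/2 - y)/(x + 2y^3)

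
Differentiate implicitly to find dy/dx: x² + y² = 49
Apply d/dx to both sides, remembering that y depends on x. Each occurrence of y therefore brings in a y' = dy/dx via the chain rule.

With F(x, y) equal to the left-hand side minus the right, differentiate F term by term:
  d/dx[x^2] = 2x
  d/dx[y^2] = 2y·y'
  d/dx[-49] = 0
Adding these up, d/dx[F] = 0 becomes
  (2x) + (2y)·y' = 0,
so isolating y',
  dy/dx = -(2x)/(2y) = -x/y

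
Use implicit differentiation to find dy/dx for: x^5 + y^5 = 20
Differentiate both sides with respect to x, treating y as y(x). By the chain rule, any term containing y contributes a factor of y' = dy/dx when we differentiate it.

Move every term to one side and write the relation as F(x, y) = 0. Term by term,
  d/dx[x^5] = 5x^4
  d/dx[y^5] = 5y^4·y'
  d/dx[-20] = 0

The pieces without y' make up ∂F/∂x and the coefficient of y' is ∂F/∂y:
  ∂F/∂x = 5x^4,
  ∂F/∂y = 5y^4.

Since d/dx[F] = ∂F/∂x + (∂F/∂y)·y' = 0, solve for y':
  (∂F/∂y)·y' = -∂F/∂x
  dy/dx = -(∂F/∂x)/(∂F/∂y) = -(5x^4)/(5y^4) = -x^4/y^4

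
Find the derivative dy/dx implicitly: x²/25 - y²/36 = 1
Differentiate both sides with respect to x, treating y as y(x). By the chain rule, any term containing y contributes a factor of y' = dy/dx when we differentiate it.

Move every term to one side and write the relation as F(x, y) = 0. Term by term,
  d/dx[x^2/25] = 2x/25
  d/dx[-y^2/36] = -y·y'/18
  d/dx[-1] = 0

The pieces without y' make up ∂F/∂x and the coefficient of y' is ∂F/∂y:
  ∂F/∂x = 2x/25,
  ∂F/∂y = -y/18.

Since d/dx[F] = ∂F/∂x + (∂F/∂y)·y' = 0, solve for y':
  (∂F/∂y)·y' = -∂F/∂x
  dy/dx = -(∂F/∂x)/(∂F/∂y) = -(2x/25)/(-y/18) = 36x/(25y)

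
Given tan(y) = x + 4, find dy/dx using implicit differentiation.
Differentiate the relation implicitly: treat y = y(x) and apply the chain rule, so every y-derivative picks up a y' = dy/dx factor.

With everything moved to the left-hand side, differentiate term by term:
  d/dx[-x] = -1
  d/dx[tan(y)] = y'(tan(y)^2 + 1)
  d/dx[-4] = 0

Separating the contributions that come from x directly and those that come through y:
  without y':      -1
  multiplying y':  tan(y)^2 + 1

so (-1) + (tan(y)^2 + 1)·y' = 0, and therefore
  dy/dx = -(-1)/(tan(y)^2 + 1) = cos(y)^2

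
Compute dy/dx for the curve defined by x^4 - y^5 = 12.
Differentiate both sides with respect to x, treating y as y(x). By the chain rule, any term containing y contributes a factor of y' = dy/dx when we differentiate it.

Move every term to one side and write the relation as F(x, y) = 0. Term by term,
  d/dx[x^4] = 4x^3
  d/dx[-y^5] = -5y^4·y'
  d/dx[-12] = 0

The pieces without y' make up ∂F/∂x and the coefficient of y' is ∂F/∂y:
  ∂F/∂x = 4x^3,
  ∂F/∂y = -5y^4.

Since d/dx[F] = ∂F/∂x + (∂F/∂y)·y' = 0, solve for y':
  (∂F/∂y)·y' = -∂F/∂x
  dy/dx = -(∂F/∂x)/(∂F/∂y) = -(4x^3)/(-5y^4) = 4x^3/(5y^4)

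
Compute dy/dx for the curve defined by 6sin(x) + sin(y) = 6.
Differentiate both sides with respect to x, treating y as y(x). By the chain rule, any term containing y contributes a factor of y' = dy/dx when we differentiate it.

Move every term to one side and write the relation as F(x, y) = 0. Term by term,
  d/dx[6sin(x)] = 6cos(x)
  d/dx[sin(y)] = y'·cos(y)
  d/dx[-6] = 0

The pieces without y' make up ∂F/∂x and the coefficient of y' is ∂F/∂y:
  ∂F/∂x = 6cos(x),
  ∂F/∂y = cos(y).

Since d/dx[F] = ∂F/∂x + (∂F/∂y)·y' = 0, solve for y':
  (∂F/∂y)·y' = -∂F/∂x
  dy/dx = -(∂F/∂x)/(∂F/∂y) = -(6cos(x))/(cos(y)) = -6cos(x)/cos(y)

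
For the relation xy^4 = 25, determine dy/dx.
Take d/dx of both sides. Since y is implicitly a function of x, the chain rule attaches a y' = dy/dx factor whenever we differentiate through y.

Set F(x, y) = (left side) − (right side), so the curve is F = 0. Differentiating each term of F:
  d/dx[xy^4] = 4xy^3·y' + y^4
  d/dx[-25] = 0

Collecting, the y'-free part is the partial derivative in x and the y' coefficient is the partial derivative in y:
  ∂F/∂x = y^4
  ∂F/∂y = 4xy^3

so d/dx[F(x, y(x))] = ∂F/∂x + (∂F/∂y)·y' = 0. Rearranging,
  dy/dx = -(∂F/∂x)/(∂F/∂y) = -(y^4)/(4xy^3) = -y/(4x)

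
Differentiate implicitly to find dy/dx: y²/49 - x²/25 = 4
Apply d/dx to both sides, remembering that y depends on x. Each occurrence of y therefore brings in a y' = dy/dx via the chain rule.

With F(x, y) equal to the left-hand side minus the right, differentiate F term by term:
  d/dx[-x^2/25] = -2x/25
  d/dx[y^2/49] = 2y·y'/49
  d/dx[-4] = 0
Adding these up, d/dx[F] = 0 becomes
  (-2x/25) + (2y/49)·y' = 0,
so isolating y',
  dy/dx = -(-2x/25)/(2y/49) = 49x/(25y)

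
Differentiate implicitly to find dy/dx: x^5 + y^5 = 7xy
Apply d/dx to both sides, remembering that y depends on x. Each occurrence of y therefore brings in a y' = dy/dx via the chain rule.

With F(x, y) equal to the left-hand side minus the right, differentiate F term by term:
  d/dx[x^5] = 5x^4
  d/dx[-7xy] = -7x·y' - 7y
  d/dx[y^5] = 5y^4·y'
Adding these up, d/dx[F] = 0 becomes
  (5x^4 - 7y) + (-7x + 5y^4)·y' = 0,
so isolating y',
  dy/dx = -(5x^4 - 7y)/(-7x + 5y^4) = (5x^4 - 7y)/(7x - 5y^4)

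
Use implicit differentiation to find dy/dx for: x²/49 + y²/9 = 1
Take d/dx of both sides. Since y is implicitly a function of x, the chain rule attaches a y' = dy/dx factor whenever we differentiate through y.

Set F(x, y) = (left side) − (right side), so the curve is F = 0. Differentiating each term of F:
  d/dx[x^2/49] = 2x/49
  d/dx[y^2/9] = 2y·y'/9
  d/dx[-1] = 0

Collecting, the y'-free part is the partial derivative in x and the y' coefficient is the partial derivative in y:
  ∂F/∂x = 2x/49
  ∂F/∂y = 2y/9

so d/dx[F(x, y(x))] = ∂F/∂x + (∂F/∂y)·y' = 0. Rearranging,
  dy/dx = -(∂F/∂x)/(∂F/∂y) = -(2x/49)/(2y/9) = -9x/(49y)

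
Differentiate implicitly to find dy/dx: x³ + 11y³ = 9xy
Differentiate both sides with respect to x, treating y as y(x). By the chain rule, any term containing y contributes a factor of y' = dy/dx when we differentiate it.

Move every term to one side and write the relation as F(x, y) = 0. Term by term,
  d/dx[x^3] = 3x^2
  d/dx[-9xy] = -9x·y' - 9y
  d/dx[11y^3] = 33y^2·y'

The pieces without y' make up ∂F/∂x and the coefficient of y' is ∂F/∂y:
  ∂F/∂x = 3x^2 - 9y,
  ∂F/∂y = -9x + 33y^2.

Since d/dx[F] = ∂F/∂x + (∂F/∂y)·y' = 0, solve for y':
  (∂F/∂y)·y' = -∂F/∂x
  dy/dx = -(∂F/∂x)/(∂F/∂y) = -(3x^2 - 9y)/(-9x + 33y^2) = (x^2 - 3y)/(3x - 11y^2)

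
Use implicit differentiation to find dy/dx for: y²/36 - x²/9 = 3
Take d/dx of both sides. Since y is implicitly a function of x, the chain rule attaches a y' = dy/dx factor whenever we differentiate through y.

Set F(x, y) = (left side) − (right side), so the curve is F = 0. Differentiating each term of F:
  d/dx[-x^2/9] = -2x/9
  d/dx[y^2/36] = y·y'/18
  d/dx[-3] = 0

Collecting, the y'-free part is the partial derivative in x and the y' coefficient is the partial derivative in y:
  ∂F/∂x = -2x/9
  ∂F/∂y = y/18

so d/dx[F(x, y(x))] = ∂F/∂x + (∂F/∂y)·y' = 0. Rearranging,
  dy/dx = -(∂F/∂x)/(∂F/∂y) = -(-2x/9)/(y/18) = 4x/y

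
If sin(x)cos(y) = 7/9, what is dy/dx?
Take d/dx of both sides. Since y is implicitly a function of x, the chain rule attaches a y' = dy/dx factor whenever we differentiate through y.

Set F(x, y) = (left side) − (right side), so the curve is F = 0. Differentiating each term of F:
  d/dx[sin(x)·cos(y)] = -y'·sin(x)·sin(y) + cos(x)·cos(y)
  d/dx[-7/9] = 0

Collecting, the y'-free part is the partial derivative in x and the y' coefficient is the partial derivative in y:
  ∂F/∂x = cos(x)·cos(y)
  ∂F/∂y = -sin(x)·sin(y)

so d/dx[F(x, y(x))] = ∂F/∂x + (∂F/∂y)·y' = 0. Rearranging,
  dy/dx = -(∂F/∂x)/(∂F/∂y) = -(cos(x)·cos(y))/(-sin(x)·sin(y)) = 1/(tan(x)·tan(y))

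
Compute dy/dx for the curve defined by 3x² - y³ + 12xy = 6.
Apply d/dx to both sides, remembering that y depends on x. Each occurrence of y therefore brings in a y' = dy/dx via the chain rule.

With F(x, y) equal to the left-hand side minus the right, differentiate F term by term:
  d/dx[3x^2] = 6x
  d/dx[12xy] = 12x·y' + 12y
  d/dx[-y^3] = -3y^2·y'
  d/dx[-6] = 0
Adding these up, d/dx[F] = 0 becomes
  (6x + 12y) + (12x - 3y^2)·y' = 0,
so isolating y',
  dy/dx = -(6x + 12y)/(12x - 3y^2) = 2(-x - 2y)/(4x - y^2)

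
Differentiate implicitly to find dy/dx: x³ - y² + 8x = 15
Differentiate the relation implicitly: treat y = y(x) and apply the chain rule, so every y-derivative picks up a y' = dy/dx factor.

With everything moved to the left-hand side, differentiate term by term:
  d/dx[x^3] = 3x^2
  d/dx[8x] = 8
  d/dx[-y^2] = -2y·y'
  d/dx[-15] = 0

Separating the contributions that come from x directly and those that come through y:
  without y':      3x^2 + 8
  multiplying y':  -2y

so (3x^2 + 8) + (-2y)·y' = 0, and therefore
  dy/dx = -(3x^2 + 8)/(-2y) = (3x^2 + 8)/(2y)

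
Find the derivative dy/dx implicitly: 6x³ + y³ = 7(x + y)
Differentiate the relation implicitly: treat y = y(x) and apply the chain rule, so every y-derivative picks up a y' = dy/dx factor.

With everything moved to the left-hand side, differentiate term by term:
  d/dx[6x^3] = 18x^2
  d/dx[-7x] = -7
  d/dx[y^3] = 3y^2·y'
  d/dx[-7y] = -7·y'

Separating the contributions that come from x directly and those that come through y:
  without y':      18x^2 - 7
  multiplying y':  3y^2 - 7

so (18x^2 - 7) + (3y^2 - 7)·y' = 0, and therefore
  dy/dx = -(18x^2 - 7)/(3y^2 - 7) = (7 - 18x^2)/(3y^2 - 7)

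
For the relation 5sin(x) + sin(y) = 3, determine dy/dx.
Differentiate both sides with respect to x, treating y as y(x). By the chain rule, any term containing y contributes a factor of y' = dy/dx when we differentiate it.

Move every term to one side and write the relation as F(x, y) = 0. Term by term,
  d/dx[5sin(x)] = 5cos(x)
  d/dx[sin(y)] = y'·cos(y)
  d/dx[-3] = 0

The pieces without y' make up ∂F/∂x and the coefficient of y' is ∂F/∂y:
  ∂F/∂x = 5cos(x),
  ∂F/∂y = cos(y).

Since d/dx[F] = ∂F/∂x + (∂F/∂y)·y' = 0, solve for y':
  (∂F/∂y)·y' = -∂F/∂x
  dy/dx = -(∂F/∂x)/(∂F/∂y) = -(5cos(x))/(cos(y)) = -5cos(x)/cos(y)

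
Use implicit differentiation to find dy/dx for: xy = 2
Differentiate the relation implicitly: treat y = y(x) and apply the chain rule, so every y-derivative picks up a y' = dy/dx factor.

With everything moved to the left-hand side, differentiate term by term:
  d/dx[xy] = x·y' + y
  d/dx[-2] = 0

Separating the contributions that come from x directly and those that come through y:
  without y':      y
  multiplying y':  x

so (y) + (x)·y' = 0, and therefore
  dy/dx = -(y)/(x) = -y/x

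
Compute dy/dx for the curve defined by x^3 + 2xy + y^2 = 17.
Apply d/dx to both sides, remembering that y depends on x. Each occurrence of y therefore brings in a y' = dy/dx via the chain rule.

With F(x, y) equal to the left-hand side minus the right, differentiate F term by term:
  d/dx[x^3] = 3x^2
  d/dx[2xy] = 2x·y' + 2y
  d/dx[y^2] = 2y·y'
  d/dx[-17] = 0
Adding these up, d/dx[F] = 0 becomes
  (3x^2 + 2y) + (2x + 2y)·y' = 0,
so isolating y',
  dy/dx = -(3x^2 + 2y)/(2x + 2y) = (-3x^2/2 - y)/(x + y)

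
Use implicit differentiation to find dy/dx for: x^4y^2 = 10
Differentiate the relation implicitly: treat y = y(x) and apply the chain rule, so every y-derivative picks up a y' = dy/dx factor.

With everything moved to the left-hand side, differentiate term by term:
  d/dx[x^4y^2] = 2x^4y·y' + 4x^3y^2
  d/dx[-10] = 0

Separating the contributions that come from x directly and those that come through y:
  without y':      4x^3y^2
  multiplying y':  2x^4y

so (4x^3y^2) + (2x^4y)·y' = 0, and therefore
  dy/dx = -(4x^3y^2)/(2x^4y) = -2y/x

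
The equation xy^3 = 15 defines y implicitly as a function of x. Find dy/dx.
Differentiate both sides with respect to x, treating y as y(x). By the chain rule, any term containing y contributes a factor of y' = dy/dx when we differentiate it.

Move every term to one side and write the relation as F(x, y) = 0. Term by term,
  d/dx[xy^3] = 3xy^2·y' + y^3
  d/dx[-15] = 0

The pieces without y' make up ∂F/∂x and the coefficient of y' is ∂F/∂y:
  ∂F/∂x = y^3,
  ∂F/∂y = 3xy^2.

Since d/dx[F] = ∂F/∂x + (∂F/∂y)·y' = 0, solve for y':
  (∂F/∂y)·y' = -∂F/∂x
  dy/dx = -(∂F/∂x)/(∂F/∂y) = -(y^3)/(3xy^2) = -y/(3x)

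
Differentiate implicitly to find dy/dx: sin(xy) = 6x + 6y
Apply d/dx to both sides, remembering that y depends on x. Each occurrence of y therefore brings in a y' = dy/dx via the chain rule.

With F(x, y) equal to the left-hand side minus the right, differentiate F term by term:
  d/dx[-6x] = -6
  d/dx[-6y] = -6·y'
  d/dx[sin(xy)] = (x·y' + y)·cos(xy)
Adding these up, d/dx[F] = 0 becomes
  (y·cos(xy) - 6) + (x·cos(xy) - 6)·y' = 0,
so isolating y',
  dy/dx = -(y·cos(xy) - 6)/(x·cos(xy) - 6) = (-y·cos(xy) + 6)/(x·cos(xy) - 6)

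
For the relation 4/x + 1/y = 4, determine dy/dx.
Take d/dx of both sides. Since y is implicitly a function of x, the chain rule attaches a y' = dy/dx factor whenever we differentiate through y.

Set F(x, y) = (left side) − (right side), so the curve is F = 0. Differentiating each term of F:
  d/dx[1/y] = -y'/y^2
  d/dx[4/x] = -4/x^2
  d/dx[-4] = 0

Collecting, the y'-free part is the partial derivative in x and the y' coefficient is the partial derivative in y:
  ∂F/∂x = -4/x^2
  ∂F/∂y = -1/y^2

so d/dx[F(x, y(x))] = ∂F/∂x + (∂F/∂y)·y' = 0. Rearranging,
  dy/dx = -(∂F/∂x)/(∂F/∂y) = -(-4/x^2)/(-1/y^2) = -4y^2/x^2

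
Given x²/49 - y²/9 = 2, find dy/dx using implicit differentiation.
Differentiate both sides with respect to x, treating y as y(x). By the chain rule, any term containing y contributes a factor of y' = dy/dx when we differentiate it.

Move every term to one side and write the relation as F(x, y) = 0. Term by term,
  d/dx[x^2/49] = 2x/49
  d/dx[-y^2/9] = -2y·y'/9
  d/dx[-2] = 0

The pieces without y' make up ∂F/∂x and the coefficient of y' is ∂F/∂y:
  ∂F/∂x = 2x/49,
  ∂F/∂y = -2y/9.

Since d/dx[F] = ∂F/∂x + (∂F/∂y)·y' = 0, solve for y':
  (∂F/∂y)·y' = -∂F/∂x
  dy/dx = -(∂F/∂x)/(∂F/∂y) = -(2x/49)/(-2y/9) = 9x/(49y)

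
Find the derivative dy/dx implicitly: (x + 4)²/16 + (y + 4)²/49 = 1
Differentiate both sides with respect to x, treating y as y(x). By the chain rule, any term containing y contributes a factor of y' = dy/dx when we differentiate it.

Move every term to one side and write the relation as F(x, y) = 0. Term by term,
  d/dx[(x + 4)^2/16] = x/8 + 1/2
  d/dx[(y + 4)^2/49] = 2·y'(y + 4)/49
  d/dx[-1] = 0

The pieces without y' make up ∂F/∂x and the coefficient of y' is ∂F/∂y:
  ∂F/∂x = x/8 + 1/2,
  ∂F/∂y = 2y/49 + 8/49.

Since d/dx[F] = ∂F/∂x + (∂F/∂y)·y' = 0, solve for y':
  (∂F/∂y)·y' = -∂F/∂x
  dy/dx = -(∂F/∂x)/(∂F/∂y) = -(x/8 + 1/2)/(2y/49 + 8/49)
        = -((x + 4)/8)/(2(y + 4)/49) = 49(-x - 4)/(16(y + 4))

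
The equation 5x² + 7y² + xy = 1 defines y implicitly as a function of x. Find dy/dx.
Apply d/dx to both sides, remembering that y depends on x. Each occurrence of y therefore brings in a y' = dy/dx via the chain rule.

With F(x, y) equal to the left-hand side minus the right, differentiate F term by term:
  d/dx[5x^2] = 10x
  d/dx[xy] = x·y' + y
  d/dx[7y^2] = 14y·y'
  d/dx[-1] = 0
Adding these up, d/dx[F] = 0 becomes
  (10x + y) + (x + 14y)·y' = 0,
so isolating y',
  dy/dx = -(10x + y)/(x + 14y) = (-10x - y)/(x + 14y)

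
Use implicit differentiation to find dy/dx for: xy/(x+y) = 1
Differentiate both sides with respect to x, treating y as y(x). By the chain rule, any term containing y contributes a factor of y' = dy/dx when we differentiate it.

Move every term to one side and write the relation as F(x, y) = 0. Term by term,
  d/dx[xy/(x + y)] = xy(-y' - 1)/(x + y)^2 + x·y'/(x + y) + y/(x + y)
  d/dx[-1] = 0

The pieces without y' make up ∂F/∂x and the coefficient of y' is ∂F/∂y:
  ∂F/∂x = -xy/(x + y)^2 + y/(x + y),
  ∂F/∂y = -xy/(x + y)^2 + x/(x + y).

Since d/dx[F] = ∂F/∂x + (∂F/∂y)·y' = 0, solve for y':
  (∂F/∂y)·y' = -∂F/∂x
  dy/dx = -(∂F/∂x)/(∂F/∂y) = -(-xy/(x + y)^2 + y/(x + y))/(-xy/(x + y)^2 + x/(x + y))
        = -(y^2/(x + y)^2)/(x^2/(x + y)^2) = -y^2/x^2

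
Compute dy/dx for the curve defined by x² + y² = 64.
Differentiate the relation implicitly: treat y = y(x) and apply the chain rule, so every y-derivative picks up a y' = dy/dx factor.

With everything moved to the left-hand side, differentiate term by term:
  d/dx[x^2] = 2x
  d/dx[y^2] = 2y·y'
  d/dx[-64] = 0

Separating the contributions that come from x directly and those that come through y:
  without y':      2x
  multiplying y':  2y

so (2x) + (2y)·y' = 0, and therefore
  dy/dx = -(2x)/(2y) = -x/y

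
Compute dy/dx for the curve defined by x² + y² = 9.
Differentiate both sides with respect to x, treating y as y(x). By the chain rule, any term containing y contributes a factor of y' = dy/dx when we differentiate it.

Move every term to one side and write the relation as F(x, y) = 0. Term by term,
  d/dx[x^2] = 2x
  d/dx[y^2] = 2y·y'
  d/dx[-9] = 0

The pieces without y' make up ∂F/∂x and the coefficient of y' is ∂F/∂y:
  ∂F/∂x = 2x,
  ∂F/∂y = 2y.

Since d/dx[F] = ∂F/∂x + (∂F/∂y)·y' = 0, solve for y':
  (∂F/∂y)·y' = -∂F/∂x
  dy/dx = -(∂F/∂x)/(∂F/∂y) = -(2x)/(2y) = -x/y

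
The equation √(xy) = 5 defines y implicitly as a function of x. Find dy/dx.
Differentiate the relation implicitly: treat y = y(x) and apply the chain rule, so every y-derivative picks up a y' = dy/dx factor.

With everything moved to the left-hand side, differentiate term by term:
  d/dx[√(xy)] = √(xy)(x·y'/2 + y/2)/(xy)
  d/dx[-5] = 0

Separating the contributions that come from x directly and those that come through y:
  without y':      √(xy)/(2x)
  multiplying y':  √(xy)/(2y)

so (√(xy)/(2x)) + (√(xy)/(2y))·y' = 0, and therefore
  dy/dx = -(√(xy)/(2x))/(√(xy)/(2y)) = -y/x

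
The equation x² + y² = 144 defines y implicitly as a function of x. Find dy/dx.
Take d/dx of both sides. Since y is implicitly a function of x, the chain rule attaches a y' = dy/dx factor whenever we differentiate through y.

Set F(x, y) = (left side) − (right side), so the curve is F = 0. Differentiating each term of F:
  d/dx[x^2] = 2x
  d/dx[y^2] = 2y·y'
  d/dx[-144] = 0

Collecting, the y'-free part is the partial derivative in x and the y' coefficient is the partial derivative in y:
  ∂F/∂x = 2x
  ∂F/∂y = 2y

so d/dx[F(x, y(x))] = ∂F/∂x + (∂F/∂y)·y' = 0. Rearranging,
  dy/dx = -(∂F/∂x)/(∂F/∂y) = -(2x)/(2y) = -x/y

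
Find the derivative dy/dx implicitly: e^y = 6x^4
Differentiate the relation implicitly: treat y = y(x) and apply the chain rule, so every y-derivative picks up a y' = dy/dx factor.

With everything moved to the left-hand side, differentiate term by term:
  d/dx[-6x^4] = -24x^3
  d/dx[e^(y)] = y'·e^(y)

Separating the contributions that come from x directly and those that come through y:
  without y':      -24x^3
  multiplying y':  e^(y)

so (-24x^3) + (e^(y))·y' = 0, and therefore
  dy/dx = -(-24x^3)/(e^(y)) = 24x^3e^(-y)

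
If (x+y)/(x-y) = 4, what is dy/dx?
Differentiate both sides with respect to x, treating y as y(x). By the chain rule, any term containing y contributes a factor of y' = dy/dx when we differentiate it.

Move every term to one side and write the relation as F(x, y) = 0. Term by term,
  d/dx[(x + y)/(x - y)] = (y' + 1)/(x - y) + (x + y)(y' - 1)/(x - y)^2
  d/dx[-4] = 0

The pieces without y' make up ∂F/∂x and the coefficient of y' is ∂F/∂y:
  ∂F/∂x = 1/(x - y) - (x + y)/(x - y)^2,
  ∂F/∂y = 1/(x - y) + (x + y)/(x - y)^2.

Since d/dx[F] = ∂F/∂x + (∂F/∂y)·y' = 0, solve for y':
  (∂F/∂y)·y' = -∂F/∂x
  dy/dx = -(∂F/∂x)/(∂F/∂y) = -(1/(x - y) - (x + y)/(x - y)^2)/(1/(x - y) + (x + y)/(x - y)^2)
        = -(-2y/(x - y)^2)/(2x/(x - y)^2) = y/x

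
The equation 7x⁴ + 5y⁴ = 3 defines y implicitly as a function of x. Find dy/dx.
Take d/dx of both sides. Since y is implicitly a function of x, the chain rule attaches a y' = dy/dx factor whenever we differentiate through y.

Set F(x, y) = (left side) − (right side), so the curve is F = 0. Differentiating each term of F:
  d/dx[7x^4] = 28x^3
  d/dx[5y^4] = 20y^3·y'
  d/dx[-3] = 0

Collecting, the y'-free part is the partial derivative in x and the y' coefficient is the partial derivative in y:
  ∂F/∂x = 28x^3
  ∂F/∂y = 20y^3

so d/dx[F(x, y(x))] = ∂F/∂x + (∂F/∂y)·y' = 0. Rearranging,
  dy/dx = -(∂F/∂x)/(∂F/∂y) = -(28x^3)/(20y^3) = -7x^3/(5y^3)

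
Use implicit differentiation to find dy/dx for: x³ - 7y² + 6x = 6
Differentiate both sides with respect to x, treating y as y(x). By the chain rule, any term containing y contributes a factor of y' = dy/dx when we differentiate it.

Move every term to one side and write the relation as F(x, y) = 0. Term by term,
  d/dx[x^3] = 3x^2
  d/dx[6x] = 6
  d/dx[-7y^2] = -14y·y'
  d/dx[-6] = 0

The pieces without y' make up ∂F/∂x and the coefficient of y' is ∂F/∂y:
  ∂F/∂x = 3x^2 + 6,
  ∂F/∂y = -14y.

Since d/dx[F] = ∂F/∂x + (∂F/∂y)·y' = 0, solve for y':
  (∂F/∂y)·y' = -∂F/∂x
  dy/dx = -(∂F/∂x)/(∂F/∂y) = -(3x^2 + 6)/(-14y) = 3(x^2 + 2)/(14y)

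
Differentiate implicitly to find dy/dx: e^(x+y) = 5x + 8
Differentiate the relation implicitly: treat y = y(x) and apply the chain rule, so every y-derivative picks up a y' = dy/dx factor.

With everything moved to the left-hand side, differentiate term by term:
  d/dx[-5x] = -5
  d/dx[e^(x + y)] = (y' + 1)·e^(x + y)
  d/dx[-8] = 0

Separating the contributions that come from x directly and those that come through y:
  without y':      e^(x + y) - 5
  multiplying y':  e^(x + y)

so (e^(x + y) - 5) + (e^(x + y))·y' = 0, and therefore
  dy/dx = -(e^(x + y) - 5)/(e^(x + y)) = 5e^(-x - y) - 1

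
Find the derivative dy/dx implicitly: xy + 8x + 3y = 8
Differentiate the relation implicitly: treat y = y(x) and apply the chain rule, so every y-derivative picks up a y' = dy/dx factor.

With everything moved to the left-hand side, differentiate term by term:
  d/dx[xy] = x·y' + y
  d/dx[8x] = 8
  d/dx[3y] = 3·y'
  d/dx[-8] = 0

Separating the contributions that come from x directly and those that come through y:
  without y':      y + 8
  multiplying y':  x + 3

so (y + 8) + (x + 3)·y' = 0, and therefore
  dy/dx = -(y + 8)/(x + 3) = (-y - 8)/(x + 3)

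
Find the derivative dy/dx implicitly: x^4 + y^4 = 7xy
Differentiate the relation implicitly: treat y = y(x) and apply the chain rule, so every y-derivative picks up a y' = dy/dx factor.

With everything moved to the left-hand side, differentiate term by term:
  d/dx[x^4] = 4x^3
  d/dx[-7xy] = -7x·y' - 7y
  d/dx[y^4] = 4y^3·y'

Separating the contributions that come from x directly and those that come through y:
  without y':      4x^3 - 7y
  multiplying y':  -7x + 4y^3

so (4x^3 - 7y) + (-7x + 4y^3)·y' = 0, and therefore
  dy/dx = -(4x^3 - 7y)/(-7x + 4y^3) = (4x^3 - 7y)/(7x - 4y^3)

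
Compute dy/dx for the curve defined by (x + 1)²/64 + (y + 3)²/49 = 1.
Differentiate both sides with respect to x, treating y as y(x). By the chain rule, any term containing y contributes a factor of y' = dy/dx when we differentiate it.

Move every term to one side and write the relation as F(x, y) = 0. Term by term,
  d/dx[(x + 1)^2/64] = x/32 + 1/32
  d/dx[(y + 3)^2/49] = 2·y'(y + 3)/49
  d/dx[-1] = 0

The pieces without y' make up ∂F/∂x and the coefficient of y' is ∂F/∂y:
  ∂F/∂x = x/32 + 1/32,
  ∂F/∂y = 2y/49 + 6/49.

Since d/dx[F] = ∂F/∂x + (∂F/∂y)·y' = 0, solve for y':
  (∂F/∂y)·y' = -∂F/∂x
  dy/dx = -(∂F/∂x)/(∂F/∂y) = -(x/32 + 1/32)/(2y/49 + 6/49)
        = -((x + 1)/32)/(2(y + 3)/49) = 49(-x - 1)/(64(y + 3))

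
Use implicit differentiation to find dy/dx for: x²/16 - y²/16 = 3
Take d/dx of both sides. Since y is implicitly a function of x, the chain rule attaches a y' = dy/dx factor whenever we differentiate through y.

Set F(x, y) = (left side) − (right side), so the curve is F = 0. Differentiating each term of F:
  d/dx[x^2/16] = x/8
  d/dx[-y^2/16] = -y·y'/8
  d/dx[-3] = 0

Collecting, the y'-free part is the partial derivative in x and the y' coefficient is the partial derivative in y:
  ∂F/∂x = x/8
  ∂F/∂y = -y/8

so d/dx[F(x, y(x))] = ∂F/∂x + (∂F/∂y)·y' = 0. Rearranging,
  dy/dx = -(∂F/∂x)/(∂F/∂y) = -(x/8)/(-y/8) = x/y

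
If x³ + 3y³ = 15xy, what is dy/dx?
Differentiate both sides with respect to x, treating y as y(x). By the chain rule, any term containing y contributes a factor of y' = dy/dx when we differentiate it.

Move every term to one side and write the relation as F(x, y) = 0. Term by term,
  d/dx[x^3] = 3x^2
  d/dx[-15xy] = -15x·y' - 15y
  d/dx[3y^3] = 9y^2·y'

The pieces without y' make up ∂F/∂x and the coefficient of y' is ∂F/∂y:
  ∂F/∂x = 3x^2 - 15y,
  ∂F/∂y = -15x + 9y^2.

Since d/dx[F] = ∂F/∂x + (∂F/∂y)·y' = 0, solve for y':
  (∂F/∂y)·y' = -∂F/∂x
  dy/dx = -(∂F/∂x)/(∂F/∂y) = -(3x^2 - 15y)/(-15x + 9y^2) = (x^2 - 5y)/(5x - 3y^2)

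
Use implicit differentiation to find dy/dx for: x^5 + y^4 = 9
Differentiate the relation implicitly: treat y = y(x) and apply the chain rule, so every y-derivative picks up a y' = dy/dx factor.

With everything moved to the left-hand side, differentiate term by term:
  d/dx[x^5] = 5x^4
  d/dx[y^4] = 4y^3·y'
  d/dx[-9] = 0

Separating the contributions that come from x directly and those that come through y:
  without y':      5x^4
  multiplying y':  4y^3

so (5x^4) + (4y^3)·y' = 0, and therefore
  dy/dx = -(5x^4)/(4y^3) = -5x^4/(4y^3)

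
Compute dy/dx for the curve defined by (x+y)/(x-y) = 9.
Differentiate both sides with respect to x, treating y as y(x). By the chain rule, any term containing y contributes a factor of y' = dy/dx when we differentiate it.

Move every term to one side and write the relation as F(x, y) = 0. Term by term,
  d/dx[(x + y)/(x - y)] = (y' + 1)/(x - y) + (x + y)(y' - 1)/(x - y)^2
  d/dx[-9] = 0

The pieces without y' make up ∂F/∂x and the coefficient of y' is ∂F/∂y:
  ∂F/∂x = 1/(x - y) - (x + y)/(x - y)^2,
  ∂F/∂y = 1/(x - y) + (x + y)/(x - y)^2.

Since d/dx[F] = ∂F/∂x + (∂F/∂y)·y' = 0, solve for y':
  (∂F/∂y)·y' = -∂F/∂x
  dy/dx = -(∂F/∂x)/(∂F/∂y) = -(1/(x - y) - (x + y)/(x - y)^2)/(1/(x - y) + (x + y)/(x - y)^2)
        = -(-2y/(x - y)^2)/(2x/(x - y)^2) = y/x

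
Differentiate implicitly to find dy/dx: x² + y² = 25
Differentiate both sides with respect to x, treating y as y(x). By the chain rule, any term containing y contributes a factor of y' = dy/dx when we differentiate it.

Move every term to one side and write the relation as F(x, y) = 0. Term by term,
  d/dx[x^2] = 2x
  d/dx[y^2] = 2y·y'
  d/dx[-25] = 0

The pieces without y' make up ∂F/∂x and the coefficient of y' is ∂F/∂y:
  ∂F/∂x = 2x,
  ∂F/∂y = 2y.

Since d/dx[F] = ∂F/∂x + (∂F/∂y)·y' = 0, solve for y':
  (∂F/∂y)·y' = -∂F/∂x
  dy/dx = -(∂F/∂x)/(∂F/∂y) = -(2x)/(2y) = -x/y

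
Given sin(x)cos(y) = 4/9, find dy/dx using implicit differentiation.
Take d/dx of both sides. Since y is implicitly a function of x, the chain rule attaches a y' = dy/dx factor whenever we differentiate through y.

Set F(x, y) = (left side) − (right side), so the curve is F = 0. Differentiating each term of F:
  d/dx[sin(x)·cos(y)] = -y'·sin(x)·sin(y) + cos(x)·cos(y)
  d/dx[-4/9] = 0

Collecting, the y'-free part is the partial derivative in x and the y' coefficient is the partial derivative in y:
  ∂F/∂x = cos(x)·cos(y)
  ∂F/∂y = -sin(x)·sin(y)

so d/dx[F(x, y(x))] = ∂F/∂x + (∂F/∂y)·y' = 0. Rearranging,
  dy/dx = -(∂F/∂x)/(∂F/∂y) = -(cos(x)·cos(y))/(-sin(x)·sin(y)) = 1/(tan(x)·tan(y))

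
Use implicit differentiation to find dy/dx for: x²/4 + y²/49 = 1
Apply d/dx to both sides, remembering that y depends on x. Each occurrence of y therefore brings in a y' = dy/dx via the chain rule.

With F(x, y) equal to the left-hand side minus the right, differentiate F term by term:
  d/dx[x^2/4] = x/2
  d/dx[y^2/49] = 2y·y'/49
  d/dx[-1] = 0
Adding these up, d/dx[F] = 0 becomes
  (x/2) + (2y/49)·y' = 0,
so isolating y',
  dy/dx = -(x/2)/(2y/49) = -49x/(4y)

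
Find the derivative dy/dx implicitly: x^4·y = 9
Differentiate both sides with respect to x, treating y as y(x). By the chain rule, any term containing y contributes a factor of y' = dy/dx when we differentiate it.

Move every term to one side and write the relation as F(x, y) = 0. Term by term,
  d/dx[x^4y] = x^4·y' + 4x^3y
  d/dx[-9] = 0

The pieces without y' make up ∂F/∂x and the coefficient of y' is ∂F/∂y:
  ∂F/∂x = 4x^3y,
  ∂F/∂y = x^4.

Since d/dx[F] = ∂F/∂x + (∂F/∂y)·y' = 0, solve for y':
  (∂F/∂y)·y' = -∂F/∂x
  dy/dx = -(∂F/∂x)/(∂F/∂y) = -(4x^3y)/(x^4) = -4y/x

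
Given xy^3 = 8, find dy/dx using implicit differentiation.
Differentiate both sides with respect to x, treating y as y(x). By the chain rule, any term containing y contributes a factor of y' = dy/dx when we differentiate it.

Move every term to one side and write the relation as F(x, y) = 0. Term by term,
  d/dx[xy^3] = 3xy^2·y' + y^3
  d/dx[-8] = 0

The pieces without y' make up ∂F/∂x and the coefficient of y' is ∂F/∂y:
  ∂F/∂x = y^3,
  ∂F/∂y = 3xy^2.

Since d/dx[F] = ∂F/∂x + (∂F/∂y)·y' = 0, solve for y':
  (∂F/∂y)·y' = -∂F/∂x
  dy/dx = -(∂F/∂x)/(∂F/∂y) = -(y^3)/(3xy^2) = -y/(3x)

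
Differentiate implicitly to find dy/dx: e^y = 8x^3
Apply d/dx to both sides, remembering that y depends on x. Each occurrence of y therefore brings in a y' = dy/dx via the chain rule.

With F(x, y) equal to the left-hand side minus the right, differentiate F term by term:
  d/dx[-8x^3] = -24x^2
  d/dx[e^(y)] = y'·e^(y)
Adding these up, d/dx[F] = 0 becomes
  (-24x^2) + (e^(y))·y' = 0,
so isolating y',
  dy/dx = -(-24x^2)/(e^(y)) = 24x^2e^(-y)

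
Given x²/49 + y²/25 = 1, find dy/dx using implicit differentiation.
Apply d/dx to both sides, remembering that y depends on x. Each occurrence of y therefore brings in a y' = dy/dx via the chain rule.

With F(x, y) equal to the left-hand side minus the right, differentiate F term by term:
  d/dx[x^2/49] = 2x/49
  d/dx[y^2/25] = 2y·y'/25
  d/dx[-1] = 0
Adding these up, d/dx[F] = 0 becomes
  (2x/49) + (2y/25)·y' = 0,
so isolating y',
  dy/dx = -(2x/49)/(2y/25) = -25x/(49y)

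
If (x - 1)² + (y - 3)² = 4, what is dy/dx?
Apply d/dx to both sides, remembering that y depends on x. Each occurrence of y therefore brings in a y' = dy/dx via the chain rule.

With F(x, y) equal to the left-hand side minus the right, differentiate F term by term:
  d/dx[(x - 1)^2] = 2x - 2
  d/dx[(y - 3)^2] = 2·y'(y - 3)
  d/dx[-4] = 0
Adding these up, d/dx[F] = 0 becomes
  (2x - 2) + (2y - 6)·y' = 0,
so isolating y',
  dy/dx = -(2x - 2)/(2y - 6) = (1 - x)/(y - 3)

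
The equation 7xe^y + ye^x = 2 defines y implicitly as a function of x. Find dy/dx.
Differentiate both sides with respect to x, treating y as y(x). By the chain rule, any term containing y contributes a factor of y' = dy/dx when we differentiate it.

Move every term to one side and write the relation as F(x, y) = 0. Term by term,
  d/dx[7x·e^(y)] = 7x·y'·e^(y) + 7e^(y)
  d/dx[y·e^(x)] = y·e^(x) + y'·e^(x)
  d/dx[-2] = 0

The pieces without y' make up ∂F/∂x and the coefficient of y' is ∂F/∂y:
  ∂F/∂x = y·e^(x) + 7e^(y),
  ∂F/∂y = 7x·e^(y) + e^(x).

Since d/dx[F] = ∂F/∂x + (∂F/∂y)·y' = 0, solve for y':
  (∂F/∂y)·y' = -∂F/∂x
  dy/dx = -(∂F/∂x)/(∂F/∂y) = -(y·e^(x) + 7e^(y))/(7x·e^(y) + e^(x)) = (-y·e^(x) - 7e^(y))/(7x·e^(y) + e^(x))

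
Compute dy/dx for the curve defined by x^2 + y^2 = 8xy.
Differentiate both sides with respect to x, treating y as y(x). By the chain rule, any term containing y contributes a factor of y' = dy/dx when we differentiate it.

Move every term to one side and write the relation as F(x, y) = 0. Term by term,
  d/dx[x^2] = 2x
  d/dx[-8xy] = -8x·y' - 8y
  d/dx[y^2] = 2y·y'

The pieces without y' make up ∂F/∂x and the coefficient of y' is ∂F/∂y:
  ∂F/∂x = 2x - 8y,
  ∂F/∂y = -8x + 2y.

Since d/dx[F] = ∂F/∂x + (∂F/∂y)·y' = 0, solve for y':
  (∂F/∂y)·y' = -∂F/∂x
  dy/dx = -(∂F/∂x)/(∂F/∂y) = -(2x - 8y)/(-8x + 2y) = (x - 4y)/(4x - y)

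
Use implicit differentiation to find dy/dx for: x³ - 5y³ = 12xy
Differentiate the relation implicitly: treat y = y(x) and apply the chain rule, so every y-derivative picks up a y' = dy/dx factor.

With everything moved to the left-hand side, differentiate term by term:
  d/dx[x^3] = 3x^2
  d/dx[-12xy] = -12x·y' - 12y
  d/dx[-5y^3] = -15y^2·y'

Separating the contributions that come from x directly and those that come through y:
  without y':      3x^2 - 12y
  multiplying y':  -12x - 15y^2

so (3x^2 - 12y) + (-12x - 15y^2)·y' = 0, and therefore
  dy/dx = -(3x^2 - 12y)/(-12x - 15y^2) = (x^2 - 4y)/(4x + 5y^2)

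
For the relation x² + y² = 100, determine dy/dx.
Differentiate the relation implicitly: treat y = y(x) and apply the chain rule, so every y-derivative picks up a y' = dy/dx factor.

With everything moved to the left-hand side, differentiate term by term:
  d/dx[x^2] = 2x
  d/dx[y^2] = 2y·y'
  d/dx[-100] = 0

Separating the contributions that come from x directly and those that come through y:
  without y':      2x
  multiplying y':  2y

so (2x) + (2y)·y' = 0, and therefore
  dy/dx = -(2x)/(2y) = -x/y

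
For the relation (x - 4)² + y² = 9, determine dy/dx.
Take d/dx of both sides. Since y is implicitly a function of x, the chain rule attaches a y' = dy/dx factor whenever we differentiate through y.

Set F(x, y) = (left side) − (right side), so the curve is F = 0. Differentiating each term of F:
  d/dx[y^2] = 2y·y'
  d/dx[(x - 4)^2] = 2x - 8
  d/dx[-9] = 0

Collecting, the y'-free part is the partial derivative in x and the y' coefficient is the partial derivative in y:
  ∂F/∂x = 2x - 8
  ∂F/∂y = 2y

so d/dx[F(x, y(x))] = ∂F/∂x + (∂F/∂y)·y' = 0. Rearranging,
  dy/dx = -(∂F/∂x)/(∂F/∂y) = -(2x - 8)/(2y) = (4 - x)/y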